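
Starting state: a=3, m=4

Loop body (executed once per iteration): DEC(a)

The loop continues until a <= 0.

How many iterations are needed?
3

Tracing iterations:
Initial: a=3, m=4
After iteration 1: a=2, m=4
After iteration 2: a=1, m=4
After iteration 3: a=0, m=4
a <= 0 now holds, so the loop exits after 3 iterations.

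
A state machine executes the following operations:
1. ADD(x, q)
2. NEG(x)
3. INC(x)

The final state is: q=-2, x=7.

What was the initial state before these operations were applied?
q=-2, x=-4

Working backwards:
Final state: q=-2, x=7
Before step 3 (INC(x)): q=-2, x=6
Before step 2 (NEG(x)): q=-2, x=-6
Before step 1 (ADD(x, q)): q=-2, x=-4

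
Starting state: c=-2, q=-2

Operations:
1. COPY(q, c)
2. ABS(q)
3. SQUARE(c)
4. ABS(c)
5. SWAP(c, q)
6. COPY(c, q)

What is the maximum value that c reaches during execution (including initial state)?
4

Values of c at each step:
Initial: c = -2
After step 1: c = -2
After step 2: c = -2
After step 3: c = 4 ← maximum
After step 4: c = 4
After step 5: c = 2
After step 6: c = 4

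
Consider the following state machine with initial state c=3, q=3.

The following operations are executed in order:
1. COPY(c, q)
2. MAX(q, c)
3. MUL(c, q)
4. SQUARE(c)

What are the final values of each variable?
{c: 81, q: 3}

Step-by-step execution:
Initial: c=3, q=3
After step 1 (COPY(c, q)): c=3, q=3
After step 2 (MAX(q, c)): c=3, q=3
After step 3 (MUL(c, q)): c=9, q=3
After step 4 (SQUARE(c)): c=81, q=3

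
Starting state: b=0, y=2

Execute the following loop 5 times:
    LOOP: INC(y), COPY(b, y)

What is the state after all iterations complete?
b=7, y=7

Iteration trace:
Start: b=0, y=2
After iteration 1: b=3, y=3
After iteration 2: b=4, y=4
After iteration 3: b=5, y=5
After iteration 4: b=6, y=6
After iteration 5: b=7, y=7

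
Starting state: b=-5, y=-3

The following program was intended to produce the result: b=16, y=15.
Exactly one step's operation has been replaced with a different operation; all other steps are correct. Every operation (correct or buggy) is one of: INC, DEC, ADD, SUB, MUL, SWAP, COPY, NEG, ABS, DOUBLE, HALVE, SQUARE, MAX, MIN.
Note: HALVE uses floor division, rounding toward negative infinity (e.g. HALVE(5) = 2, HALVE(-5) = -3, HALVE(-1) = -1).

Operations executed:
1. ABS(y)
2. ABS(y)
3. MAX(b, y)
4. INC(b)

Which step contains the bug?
Step 1

Trace with buggy code:
Initial: b=-5, y=-3
After step 1: b=-5, y=3
After step 2: b=-5, y=3
After step 3: b=3, y=3
After step 4: b=4, y=3
Actual final b=4, y=3 ≠ expected b=16, y=15.
Step 1 is the only position where a single-operation replacement can produce the expected result.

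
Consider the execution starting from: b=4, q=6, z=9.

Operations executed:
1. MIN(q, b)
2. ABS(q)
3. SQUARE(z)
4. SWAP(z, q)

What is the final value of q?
q = 81

Tracing execution:
Step 1: MIN(q, b) → q = 4
Step 2: ABS(q) → q = 4
Step 3: SQUARE(z) → q = 4
Step 4: SWAP(z, q) → q = 81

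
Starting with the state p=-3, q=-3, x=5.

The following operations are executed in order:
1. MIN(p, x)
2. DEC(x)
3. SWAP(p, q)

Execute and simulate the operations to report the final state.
{p: -3, q: -3, x: 4}

Step-by-step execution:
Initial: p=-3, q=-3, x=5
After step 1 (MIN(p, x)): p=-3, q=-3, x=5
After step 2 (DEC(x)): p=-3, q=-3, x=4
After step 3 (SWAP(p, q)): p=-3, q=-3, x=4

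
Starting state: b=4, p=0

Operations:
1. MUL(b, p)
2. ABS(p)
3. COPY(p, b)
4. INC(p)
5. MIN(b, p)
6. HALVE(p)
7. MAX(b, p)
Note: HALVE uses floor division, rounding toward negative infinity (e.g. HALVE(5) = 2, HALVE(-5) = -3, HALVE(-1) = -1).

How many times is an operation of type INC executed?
1

Counting INC operations:
Step 4: INC(p) ← INC
Total: 1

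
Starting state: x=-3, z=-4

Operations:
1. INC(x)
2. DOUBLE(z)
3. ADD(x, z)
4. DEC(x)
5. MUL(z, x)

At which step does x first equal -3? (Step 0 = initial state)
Step 0

Tracing x:
Initial: x = -3 ← first occurrence
After step 1: x = -2
After step 2: x = -2
After step 3: x = -10
After step 4: x = -11
After step 5: x = -11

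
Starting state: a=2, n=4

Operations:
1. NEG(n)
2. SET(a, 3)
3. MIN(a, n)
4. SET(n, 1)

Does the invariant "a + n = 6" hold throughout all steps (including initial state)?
No, violated after step 1

The invariant is violated after step 1.

State at each step:
Initial: a=2, n=4
After step 1: a=2, n=-4
After step 2: a=3, n=-4
After step 3: a=-4, n=-4
After step 4: a=-4, n=1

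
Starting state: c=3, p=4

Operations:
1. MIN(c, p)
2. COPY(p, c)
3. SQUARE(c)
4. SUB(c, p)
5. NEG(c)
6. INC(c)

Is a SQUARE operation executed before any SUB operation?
Yes

First SQUARE: step 3
First SUB: step 4
Since 3 < 4, SQUARE comes first.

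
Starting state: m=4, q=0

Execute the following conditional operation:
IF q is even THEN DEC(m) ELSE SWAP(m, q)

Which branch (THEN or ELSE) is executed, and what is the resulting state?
Branch: THEN, Final state: m=3, q=0

Evaluating condition: q is even
Condition is True, so THEN branch executes
After DEC(m): m=3, q=0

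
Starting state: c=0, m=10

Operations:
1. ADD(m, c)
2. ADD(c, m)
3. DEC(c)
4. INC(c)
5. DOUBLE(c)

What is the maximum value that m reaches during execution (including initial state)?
10

Values of m at each step:
Initial: m = 10 ← maximum
After step 1: m = 10
After step 2: m = 10
After step 3: m = 10
After step 4: m = 10
After step 5: m = 10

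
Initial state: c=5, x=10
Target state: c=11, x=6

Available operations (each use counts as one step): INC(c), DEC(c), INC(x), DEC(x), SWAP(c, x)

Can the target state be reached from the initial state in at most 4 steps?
Yes

Path (3 steps): INC(c) → INC(x) → SWAP(c, x)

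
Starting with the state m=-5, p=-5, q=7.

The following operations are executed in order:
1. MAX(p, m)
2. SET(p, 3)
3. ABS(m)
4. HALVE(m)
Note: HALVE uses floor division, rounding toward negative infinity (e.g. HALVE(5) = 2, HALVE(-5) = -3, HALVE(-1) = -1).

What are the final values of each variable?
{m: 2, p: 3, q: 7}

Step-by-step execution:
Initial: m=-5, p=-5, q=7
After step 1 (MAX(p, m)): m=-5, p=-5, q=7
After step 2 (SET(p, 3)): m=-5, p=3, q=7
After step 3 (ABS(m)): m=5, p=3, q=7
After step 4 (HALVE(m)): m=2, p=3, q=7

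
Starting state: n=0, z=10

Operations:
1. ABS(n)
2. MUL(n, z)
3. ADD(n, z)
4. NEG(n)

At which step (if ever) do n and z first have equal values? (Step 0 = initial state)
Step 3

n and z first become equal after step 3.

Comparing values at each step:
Initial: n=0, z=10
After step 1: n=0, z=10
After step 2: n=0, z=10
After step 3: n=10, z=10 ← equal!
After step 4: n=-10, z=10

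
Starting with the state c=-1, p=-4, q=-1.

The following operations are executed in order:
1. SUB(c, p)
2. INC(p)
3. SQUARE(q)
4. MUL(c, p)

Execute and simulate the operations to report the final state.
{c: -9, p: -3, q: 1}

Step-by-step execution:
Initial: c=-1, p=-4, q=-1
After step 1 (SUB(c, p)): c=3, p=-4, q=-1
After step 2 (INC(p)): c=3, p=-3, q=-1
After step 3 (SQUARE(q)): c=3, p=-3, q=1
After step 4 (MUL(c, p)): c=-9, p=-3, q=1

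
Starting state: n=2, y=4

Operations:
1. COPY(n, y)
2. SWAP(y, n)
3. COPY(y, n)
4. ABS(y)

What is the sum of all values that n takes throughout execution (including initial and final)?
18

Values of n at each step:
Initial: n = 2
After step 1: n = 4
After step 2: n = 4
After step 3: n = 4
After step 4: n = 4
Sum = 2 + 4 + 4 + 4 + 4 = 18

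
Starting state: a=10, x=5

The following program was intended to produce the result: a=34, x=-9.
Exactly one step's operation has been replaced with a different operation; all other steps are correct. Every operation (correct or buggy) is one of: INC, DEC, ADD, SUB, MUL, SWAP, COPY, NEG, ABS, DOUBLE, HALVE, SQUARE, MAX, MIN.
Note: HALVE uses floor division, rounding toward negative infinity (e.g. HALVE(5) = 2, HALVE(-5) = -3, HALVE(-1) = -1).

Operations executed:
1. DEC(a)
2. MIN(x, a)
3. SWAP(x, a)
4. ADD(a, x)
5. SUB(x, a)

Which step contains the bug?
Step 3

Trace with buggy code:
Initial: a=10, x=5
After step 1: a=9, x=5
After step 2: a=9, x=5
After step 3: a=5, x=9
After step 4: a=14, x=9
After step 5: a=14, x=-5
Actual final a=14, x=-5 ≠ expected a=34, x=-9.
Step 3 is the only position where a single-operation replacement can produce the expected result.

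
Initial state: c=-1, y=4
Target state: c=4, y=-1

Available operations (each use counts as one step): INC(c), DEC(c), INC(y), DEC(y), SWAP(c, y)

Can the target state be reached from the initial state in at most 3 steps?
Yes

Path (1 step): SWAP(c, y)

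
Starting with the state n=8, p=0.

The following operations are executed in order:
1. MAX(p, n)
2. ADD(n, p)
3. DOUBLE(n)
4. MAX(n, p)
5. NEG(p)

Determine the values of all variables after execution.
{n: 32, p: -8}

Step-by-step execution:
Initial: n=8, p=0
After step 1 (MAX(p, n)): n=8, p=8
After step 2 (ADD(n, p)): n=16, p=8
After step 3 (DOUBLE(n)): n=32, p=8
After step 4 (MAX(n, p)): n=32, p=8
After step 5 (NEG(p)): n=32, p=-8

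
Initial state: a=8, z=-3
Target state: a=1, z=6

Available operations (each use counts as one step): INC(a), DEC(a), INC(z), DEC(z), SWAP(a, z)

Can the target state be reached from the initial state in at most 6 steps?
No

The target state cannot be reached within 6 steps.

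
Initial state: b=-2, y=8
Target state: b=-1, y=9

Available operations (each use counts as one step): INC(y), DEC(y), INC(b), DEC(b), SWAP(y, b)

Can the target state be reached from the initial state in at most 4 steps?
Yes

Path (2 steps): INC(y) → INC(b)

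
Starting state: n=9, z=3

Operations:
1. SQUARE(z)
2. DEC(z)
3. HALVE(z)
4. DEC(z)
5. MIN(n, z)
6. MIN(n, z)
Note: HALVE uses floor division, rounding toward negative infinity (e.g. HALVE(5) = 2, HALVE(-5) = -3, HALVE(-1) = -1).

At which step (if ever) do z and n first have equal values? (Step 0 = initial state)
Step 1

z and n first become equal after step 1.

Comparing values at each step:
Initial: z=3, n=9
After step 1: z=9, n=9 ← equal!
After step 2: z=8, n=9
After step 3: z=4, n=9
After step 4: z=3, n=9
After step 5: z=3, n=3 ← equal!
After step 6: z=3, n=3 ← equal!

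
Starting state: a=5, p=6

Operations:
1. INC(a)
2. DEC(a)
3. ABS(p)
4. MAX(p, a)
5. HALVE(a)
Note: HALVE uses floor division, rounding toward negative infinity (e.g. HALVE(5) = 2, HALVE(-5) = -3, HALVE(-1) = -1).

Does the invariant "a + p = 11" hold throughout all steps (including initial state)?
No, violated after step 1

The invariant is violated after step 1.

State at each step:
Initial: a=5, p=6
After step 1: a=6, p=6
After step 2: a=5, p=6
After step 3: a=5, p=6
After step 4: a=5, p=6
After step 5: a=2, p=6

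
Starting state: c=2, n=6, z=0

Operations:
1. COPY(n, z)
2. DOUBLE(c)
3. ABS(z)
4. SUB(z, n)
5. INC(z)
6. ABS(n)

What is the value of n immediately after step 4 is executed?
n = 0

Tracing n through execution:
Initial: n = 6
After step 1 (COPY(n, z)): n = 0
After step 2 (DOUBLE(c)): n = 0
After step 3 (ABS(z)): n = 0
After step 4 (SUB(z, n)): n = 0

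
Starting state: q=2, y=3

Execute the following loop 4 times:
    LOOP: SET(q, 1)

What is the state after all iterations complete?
q=1, y=3

Iteration trace:
Start: q=2, y=3
After iteration 1: q=1, y=3
After iteration 2: q=1, y=3
After iteration 3: q=1, y=3
After iteration 4: q=1, y=3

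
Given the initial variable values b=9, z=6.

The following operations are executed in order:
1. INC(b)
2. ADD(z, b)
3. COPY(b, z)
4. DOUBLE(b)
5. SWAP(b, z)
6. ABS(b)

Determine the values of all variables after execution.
{b: 16, z: 32}

Step-by-step execution:
Initial: b=9, z=6
After step 1 (INC(b)): b=10, z=6
After step 2 (ADD(z, b)): b=10, z=16
After step 3 (COPY(b, z)): b=16, z=16
After step 4 (DOUBLE(b)): b=32, z=16
After step 5 (SWAP(b, z)): b=16, z=32
After step 6 (ABS(b)): b=16, z=32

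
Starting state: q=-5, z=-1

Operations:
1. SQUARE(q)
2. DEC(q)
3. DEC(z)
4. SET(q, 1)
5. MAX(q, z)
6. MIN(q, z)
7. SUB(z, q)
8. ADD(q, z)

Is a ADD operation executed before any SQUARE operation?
No

First ADD: step 8
First SQUARE: step 1
Since 8 > 1, SQUARE comes first.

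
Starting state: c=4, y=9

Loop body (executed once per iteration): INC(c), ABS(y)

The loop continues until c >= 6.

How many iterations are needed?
2

Tracing iterations:
Initial: c=4, y=9
After iteration 1: c=5, y=9
After iteration 2: c=6, y=9
c >= 6 now holds, so the loop exits after 2 iterations.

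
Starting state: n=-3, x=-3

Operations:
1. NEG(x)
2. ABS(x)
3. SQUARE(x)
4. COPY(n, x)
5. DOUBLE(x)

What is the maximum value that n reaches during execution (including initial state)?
9

Values of n at each step:
Initial: n = -3
After step 1: n = -3
After step 2: n = -3
After step 3: n = -3
After step 4: n = 9 ← maximum
After step 5: n = 9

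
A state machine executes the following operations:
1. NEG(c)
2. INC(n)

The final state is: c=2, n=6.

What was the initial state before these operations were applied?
c=-2, n=5

Working backwards:
Final state: c=2, n=6
Before step 2 (INC(n)): c=2, n=5
Before step 1 (NEG(c)): c=-2, n=5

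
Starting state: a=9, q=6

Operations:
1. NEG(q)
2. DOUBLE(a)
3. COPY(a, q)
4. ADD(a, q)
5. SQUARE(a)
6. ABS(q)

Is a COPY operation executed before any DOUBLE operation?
No

First COPY: step 3
First DOUBLE: step 2
Since 3 > 2, DOUBLE comes first.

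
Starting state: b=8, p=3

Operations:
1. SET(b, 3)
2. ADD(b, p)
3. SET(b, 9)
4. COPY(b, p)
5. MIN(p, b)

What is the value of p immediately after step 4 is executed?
p = 3

Tracing p through execution:
Initial: p = 3
After step 1 (SET(b, 3)): p = 3
After step 2 (ADD(b, p)): p = 3
After step 3 (SET(b, 9)): p = 3
After step 4 (COPY(b, p)): p = 3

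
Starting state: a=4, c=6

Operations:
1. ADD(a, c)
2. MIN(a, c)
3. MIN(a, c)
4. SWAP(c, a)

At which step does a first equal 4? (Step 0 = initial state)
Step 0

Tracing a:
Initial: a = 4 ← first occurrence
After step 1: a = 10
After step 2: a = 6
After step 3: a = 6
After step 4: a = 6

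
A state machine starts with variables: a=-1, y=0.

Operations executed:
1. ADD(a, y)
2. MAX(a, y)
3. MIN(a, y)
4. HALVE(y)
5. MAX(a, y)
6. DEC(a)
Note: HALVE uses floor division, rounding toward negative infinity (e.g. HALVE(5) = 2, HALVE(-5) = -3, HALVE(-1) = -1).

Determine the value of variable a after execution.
a = -1

Tracing execution:
Step 1: ADD(a, y) → a = -1
Step 2: MAX(a, y) → a = 0
Step 3: MIN(a, y) → a = 0
Step 4: HALVE(y) → a = 0
Step 5: MAX(a, y) → a = 0
Step 6: DEC(a) → a = -1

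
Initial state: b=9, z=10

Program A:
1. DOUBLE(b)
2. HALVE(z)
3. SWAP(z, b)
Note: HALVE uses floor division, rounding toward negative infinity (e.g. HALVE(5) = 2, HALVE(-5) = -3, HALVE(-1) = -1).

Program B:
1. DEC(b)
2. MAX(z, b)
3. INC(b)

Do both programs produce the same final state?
No

Program A final state: b=5, z=18
Program B final state: b=9, z=10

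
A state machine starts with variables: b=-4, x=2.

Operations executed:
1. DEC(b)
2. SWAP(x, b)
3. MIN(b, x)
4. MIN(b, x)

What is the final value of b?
b = -5

Tracing execution:
Step 1: DEC(b) → b = -5
Step 2: SWAP(x, b) → b = 2
Step 3: MIN(b, x) → b = -5
Step 4: MIN(b, x) → b = -5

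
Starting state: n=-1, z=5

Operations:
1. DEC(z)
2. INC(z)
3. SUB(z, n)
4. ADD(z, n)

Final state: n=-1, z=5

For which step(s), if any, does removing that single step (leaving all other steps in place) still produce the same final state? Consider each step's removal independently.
None - removing any single step changes the final result

Testing removal of each single step:
Without step 1: final = n=-1, z=6 (different)
Without step 2: final = n=-1, z=4 (different)
Without step 3: final = n=-1, z=4 (different)
Without step 4: final = n=-1, z=6 (different)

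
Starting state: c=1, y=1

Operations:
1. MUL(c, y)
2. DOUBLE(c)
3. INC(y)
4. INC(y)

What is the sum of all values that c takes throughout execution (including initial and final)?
8

Values of c at each step:
Initial: c = 1
After step 1: c = 1
After step 2: c = 2
After step 3: c = 2
After step 4: c = 2
Sum = 1 + 1 + 2 + 2 + 2 = 8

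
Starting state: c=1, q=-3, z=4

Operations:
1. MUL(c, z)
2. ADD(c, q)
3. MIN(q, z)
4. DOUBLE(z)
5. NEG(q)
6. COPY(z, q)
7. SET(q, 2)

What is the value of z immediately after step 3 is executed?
z = 4

Tracing z through execution:
Initial: z = 4
After step 1 (MUL(c, z)): z = 4
After step 2 (ADD(c, q)): z = 4
After step 3 (MIN(q, z)): z = 4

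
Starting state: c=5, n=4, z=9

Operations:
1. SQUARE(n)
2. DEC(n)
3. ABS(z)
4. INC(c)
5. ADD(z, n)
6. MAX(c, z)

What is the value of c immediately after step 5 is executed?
c = 6

Tracing c through execution:
Initial: c = 5
After step 1 (SQUARE(n)): c = 5
After step 2 (DEC(n)): c = 5
After step 3 (ABS(z)): c = 5
After step 4 (INC(c)): c = 6
After step 5 (ADD(z, n)): c = 6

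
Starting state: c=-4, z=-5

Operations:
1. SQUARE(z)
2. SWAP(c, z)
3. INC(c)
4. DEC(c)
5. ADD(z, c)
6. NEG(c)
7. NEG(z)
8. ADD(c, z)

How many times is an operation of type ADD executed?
2

Counting ADD operations:
Step 5: ADD(z, c) ← ADD
Step 8: ADD(c, z) ← ADD
Total: 2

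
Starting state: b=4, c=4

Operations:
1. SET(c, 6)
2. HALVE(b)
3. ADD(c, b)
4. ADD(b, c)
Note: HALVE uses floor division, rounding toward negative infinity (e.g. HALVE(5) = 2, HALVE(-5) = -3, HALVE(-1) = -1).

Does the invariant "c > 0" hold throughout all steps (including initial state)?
Yes

The invariant holds at every step.

State at each step:
Initial: b=4, c=4
After step 1: b=4, c=6
After step 2: b=2, c=6
After step 3: b=2, c=8
After step 4: b=10, c=8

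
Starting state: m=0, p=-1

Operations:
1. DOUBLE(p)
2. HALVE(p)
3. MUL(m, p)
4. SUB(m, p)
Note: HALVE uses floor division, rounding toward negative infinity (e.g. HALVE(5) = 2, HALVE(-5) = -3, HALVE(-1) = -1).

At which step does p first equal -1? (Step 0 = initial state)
Step 0

Tracing p:
Initial: p = -1 ← first occurrence
After step 1: p = -2
After step 2: p = -1
After step 3: p = -1
After step 4: p = -1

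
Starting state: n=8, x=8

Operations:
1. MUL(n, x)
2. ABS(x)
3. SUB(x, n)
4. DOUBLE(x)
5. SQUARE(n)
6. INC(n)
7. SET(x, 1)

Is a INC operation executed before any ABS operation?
No

First INC: step 6
First ABS: step 2
Since 6 > 2, ABS comes first.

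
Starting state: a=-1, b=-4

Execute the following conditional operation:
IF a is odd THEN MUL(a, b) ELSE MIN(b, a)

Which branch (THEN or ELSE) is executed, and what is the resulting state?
Branch: THEN, Final state: a=4, b=-4

Evaluating condition: a is odd
Condition is True, so THEN branch executes
After MUL(a, b): a=4, b=-4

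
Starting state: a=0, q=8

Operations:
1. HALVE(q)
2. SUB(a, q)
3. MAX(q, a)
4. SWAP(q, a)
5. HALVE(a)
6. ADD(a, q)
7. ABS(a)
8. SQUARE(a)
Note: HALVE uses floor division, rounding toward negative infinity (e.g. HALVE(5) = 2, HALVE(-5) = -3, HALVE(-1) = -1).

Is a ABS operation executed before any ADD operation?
No

First ABS: step 7
First ADD: step 6
Since 7 > 6, ADD comes first.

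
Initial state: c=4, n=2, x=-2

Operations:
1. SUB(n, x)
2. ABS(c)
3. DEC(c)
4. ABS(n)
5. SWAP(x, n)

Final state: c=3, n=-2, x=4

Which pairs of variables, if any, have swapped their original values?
None

Comparing initial and final values:
n: 2 → -2
c: 4 → 3
x: -2 → 4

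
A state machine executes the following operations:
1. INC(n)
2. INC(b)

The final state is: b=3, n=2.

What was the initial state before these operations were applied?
b=2, n=1

Working backwards:
Final state: b=3, n=2
Before step 2 (INC(b)): b=2, n=2
Before step 1 (INC(n)): b=2, n=1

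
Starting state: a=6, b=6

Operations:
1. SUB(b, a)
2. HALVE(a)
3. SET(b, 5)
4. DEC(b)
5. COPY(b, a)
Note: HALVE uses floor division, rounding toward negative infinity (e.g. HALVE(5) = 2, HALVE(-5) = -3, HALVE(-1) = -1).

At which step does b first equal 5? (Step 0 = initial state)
Step 3

Tracing b:
Initial: b = 6
After step 1: b = 0
After step 2: b = 0
After step 3: b = 5 ← first occurrence
After step 4: b = 4
After step 5: b = 3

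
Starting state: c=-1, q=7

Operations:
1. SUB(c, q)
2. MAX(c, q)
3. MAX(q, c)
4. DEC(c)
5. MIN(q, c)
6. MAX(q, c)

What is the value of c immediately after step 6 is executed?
c = 6

Tracing c through execution:
Initial: c = -1
After step 1 (SUB(c, q)): c = -8
After step 2 (MAX(c, q)): c = 7
After step 3 (MAX(q, c)): c = 7
After step 4 (DEC(c)): c = 6
After step 5 (MIN(q, c)): c = 6
After step 6 (MAX(q, c)): c = 6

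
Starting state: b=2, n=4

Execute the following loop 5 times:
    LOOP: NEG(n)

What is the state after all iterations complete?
b=2, n=-4

Iteration trace:
Start: b=2, n=4
After iteration 1: b=2, n=-4
After iteration 2: b=2, n=4
After iteration 3: b=2, n=-4
After iteration 4: b=2, n=4
After iteration 5: b=2, n=-4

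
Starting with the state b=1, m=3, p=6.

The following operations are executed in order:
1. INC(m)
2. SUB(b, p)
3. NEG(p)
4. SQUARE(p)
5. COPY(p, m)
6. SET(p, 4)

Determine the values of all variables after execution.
{b: -5, m: 4, p: 4}

Step-by-step execution:
Initial: b=1, m=3, p=6
After step 1 (INC(m)): b=1, m=4, p=6
After step 2 (SUB(b, p)): b=-5, m=4, p=6
After step 3 (NEG(p)): b=-5, m=4, p=-6
After step 4 (SQUARE(p)): b=-5, m=4, p=36
After step 5 (COPY(p, m)): b=-5, m=4, p=4
After step 6 (SET(p, 4)): b=-5, m=4, p=4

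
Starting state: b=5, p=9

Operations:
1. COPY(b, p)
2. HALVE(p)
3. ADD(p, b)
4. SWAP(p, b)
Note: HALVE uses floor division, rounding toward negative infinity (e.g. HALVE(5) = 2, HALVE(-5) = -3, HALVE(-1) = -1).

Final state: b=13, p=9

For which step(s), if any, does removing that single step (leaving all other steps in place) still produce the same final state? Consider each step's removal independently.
None - removing any single step changes the final result

Testing removal of each single step:
Without step 1: final = b=9, p=5 (different)
Without step 2: final = b=18, p=9 (different)
Without step 3: final = b=4, p=9 (different)
Without step 4: final = b=9, p=13 (different)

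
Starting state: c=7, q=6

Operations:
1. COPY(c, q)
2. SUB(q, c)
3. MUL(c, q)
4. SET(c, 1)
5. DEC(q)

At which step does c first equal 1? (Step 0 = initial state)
Step 4

Tracing c:
Initial: c = 7
After step 1: c = 6
After step 2: c = 6
After step 3: c = 0
After step 4: c = 1 ← first occurrence
After step 5: c = 1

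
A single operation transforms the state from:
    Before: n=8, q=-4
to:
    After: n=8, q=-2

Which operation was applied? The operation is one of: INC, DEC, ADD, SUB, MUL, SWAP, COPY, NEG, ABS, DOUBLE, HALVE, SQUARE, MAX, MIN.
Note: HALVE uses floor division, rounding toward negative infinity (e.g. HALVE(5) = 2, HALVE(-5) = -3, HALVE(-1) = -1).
HALVE(q)

Analyzing the change:
Before: n=8, q=-4
After: n=8, q=-2
Variable q changed from -4 to -2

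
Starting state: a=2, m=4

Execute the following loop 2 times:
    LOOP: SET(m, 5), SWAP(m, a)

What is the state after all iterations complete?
a=5, m=5

Iteration trace:
Start: a=2, m=4
After iteration 1: a=5, m=2
After iteration 2: a=5, m=5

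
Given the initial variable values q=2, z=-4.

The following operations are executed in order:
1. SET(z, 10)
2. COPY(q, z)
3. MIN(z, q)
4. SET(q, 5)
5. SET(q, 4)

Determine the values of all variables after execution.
{q: 4, z: 10}

Step-by-step execution:
Initial: q=2, z=-4
After step 1 (SET(z, 10)): q=2, z=10
After step 2 (COPY(q, z)): q=10, z=10
After step 3 (MIN(z, q)): q=10, z=10
After step 4 (SET(q, 5)): q=5, z=10
After step 5 (SET(q, 4)): q=4, z=10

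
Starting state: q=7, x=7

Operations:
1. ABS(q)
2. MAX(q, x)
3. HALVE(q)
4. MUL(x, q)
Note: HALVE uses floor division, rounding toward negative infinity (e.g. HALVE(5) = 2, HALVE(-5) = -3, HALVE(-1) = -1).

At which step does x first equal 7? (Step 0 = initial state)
Step 0

Tracing x:
Initial: x = 7 ← first occurrence
After step 1: x = 7
After step 2: x = 7
After step 3: x = 7
After step 4: x = 21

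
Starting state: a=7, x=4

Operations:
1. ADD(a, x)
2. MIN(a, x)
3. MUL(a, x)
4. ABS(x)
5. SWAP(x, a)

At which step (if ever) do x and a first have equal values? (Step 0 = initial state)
Step 2

x and a first become equal after step 2.

Comparing values at each step:
Initial: x=4, a=7
After step 1: x=4, a=11
After step 2: x=4, a=4 ← equal!
After step 3: x=4, a=16
After step 4: x=4, a=16
After step 5: x=16, a=4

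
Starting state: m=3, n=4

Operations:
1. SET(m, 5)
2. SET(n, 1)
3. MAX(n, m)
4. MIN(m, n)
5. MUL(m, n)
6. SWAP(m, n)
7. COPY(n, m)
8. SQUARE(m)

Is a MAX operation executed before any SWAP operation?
Yes

First MAX: step 3
First SWAP: step 6
Since 3 < 6, MAX comes first.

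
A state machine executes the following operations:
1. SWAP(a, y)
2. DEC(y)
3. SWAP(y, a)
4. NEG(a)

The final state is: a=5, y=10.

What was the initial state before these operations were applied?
a=-4, y=10

Working backwards:
Final state: a=5, y=10
Before step 4 (NEG(a)): a=-5, y=10
Before step 3 (SWAP(y, a)): a=10, y=-5
Before step 2 (DEC(y)): a=10, y=-4
Before step 1 (SWAP(a, y)): a=-4, y=10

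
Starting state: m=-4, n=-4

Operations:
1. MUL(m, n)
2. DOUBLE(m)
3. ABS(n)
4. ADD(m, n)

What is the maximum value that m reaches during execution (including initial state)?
36

Values of m at each step:
Initial: m = -4
After step 1: m = 16
After step 2: m = 32
After step 3: m = 32
After step 4: m = 36 ← maximum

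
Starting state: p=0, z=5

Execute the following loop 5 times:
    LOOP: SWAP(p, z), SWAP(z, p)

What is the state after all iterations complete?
p=0, z=5

Iteration trace:
Start: p=0, z=5
After iteration 1: p=0, z=5
After iteration 2: p=0, z=5
After iteration 3: p=0, z=5
After iteration 4: p=0, z=5
After iteration 5: p=0, z=5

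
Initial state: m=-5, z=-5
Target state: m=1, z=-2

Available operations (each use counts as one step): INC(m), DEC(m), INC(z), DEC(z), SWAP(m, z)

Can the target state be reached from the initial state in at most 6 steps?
No

The target state cannot be reached within 6 steps.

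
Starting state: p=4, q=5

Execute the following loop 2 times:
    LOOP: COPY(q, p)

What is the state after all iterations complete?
p=4, q=4

Iteration trace:
Start: p=4, q=5
After iteration 1: p=4, q=4
After iteration 2: p=4, q=4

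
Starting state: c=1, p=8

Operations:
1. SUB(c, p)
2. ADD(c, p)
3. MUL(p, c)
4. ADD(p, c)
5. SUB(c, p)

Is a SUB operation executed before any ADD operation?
Yes

First SUB: step 1
First ADD: step 2
Since 1 < 2, SUB comes first.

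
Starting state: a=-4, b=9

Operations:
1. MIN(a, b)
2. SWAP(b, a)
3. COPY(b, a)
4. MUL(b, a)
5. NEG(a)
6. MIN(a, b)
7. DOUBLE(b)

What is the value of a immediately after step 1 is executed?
a = -4

Tracing a through execution:
Initial: a = -4
After step 1 (MIN(a, b)): a = -4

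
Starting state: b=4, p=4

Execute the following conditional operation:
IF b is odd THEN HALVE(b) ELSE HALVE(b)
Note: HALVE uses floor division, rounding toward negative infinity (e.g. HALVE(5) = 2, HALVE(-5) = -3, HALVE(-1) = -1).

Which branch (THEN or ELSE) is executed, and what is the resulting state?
Branch: ELSE, Final state: b=2, p=4

Evaluating condition: b is odd
Condition is False, so ELSE branch executes
After HALVE(b): b=2, p=4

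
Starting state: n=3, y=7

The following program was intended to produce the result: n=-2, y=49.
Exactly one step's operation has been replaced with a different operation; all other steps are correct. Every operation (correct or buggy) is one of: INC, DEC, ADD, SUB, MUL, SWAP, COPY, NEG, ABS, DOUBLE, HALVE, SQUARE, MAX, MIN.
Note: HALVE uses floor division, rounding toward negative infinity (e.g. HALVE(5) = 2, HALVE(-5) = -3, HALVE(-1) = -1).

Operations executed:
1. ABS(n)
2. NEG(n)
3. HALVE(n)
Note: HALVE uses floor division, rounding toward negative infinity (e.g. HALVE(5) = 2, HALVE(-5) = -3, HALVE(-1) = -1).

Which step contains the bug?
Step 1

Trace with buggy code:
Initial: n=3, y=7
After step 1: n=3, y=7
After step 2: n=-3, y=7
After step 3: n=-2, y=7
Actual final n=-2, y=7 ≠ expected n=-2, y=49.
Step 1 is the only position where a single-operation replacement can produce the expected result.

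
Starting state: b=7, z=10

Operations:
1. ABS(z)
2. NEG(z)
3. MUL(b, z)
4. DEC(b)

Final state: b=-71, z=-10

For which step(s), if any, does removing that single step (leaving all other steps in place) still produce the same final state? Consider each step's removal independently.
Step(s) 1

Testing removal of each single step:
Without step 1: final = b=-71, z=-10 (same)
Without step 2: final = b=69, z=10 (different)
Without step 3: final = b=6, z=-10 (different)
Without step 4: final = b=-70, z=-10 (different)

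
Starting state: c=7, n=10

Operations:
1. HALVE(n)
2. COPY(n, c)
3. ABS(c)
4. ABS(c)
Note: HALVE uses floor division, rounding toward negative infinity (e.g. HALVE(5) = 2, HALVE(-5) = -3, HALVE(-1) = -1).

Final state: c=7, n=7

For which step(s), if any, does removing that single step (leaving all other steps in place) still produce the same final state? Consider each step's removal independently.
Step(s) 1, 3, 4

Testing removal of each single step:
Without step 1: final = c=7, n=7 (same)
Without step 2: final = c=7, n=5 (different)
Without step 3: final = c=7, n=7 (same)
Without step 4: final = c=7, n=7 (same)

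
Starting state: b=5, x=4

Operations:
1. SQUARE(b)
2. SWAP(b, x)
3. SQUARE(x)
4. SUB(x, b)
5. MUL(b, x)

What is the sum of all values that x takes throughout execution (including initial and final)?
1900

Values of x at each step:
Initial: x = 4
After step 1: x = 4
After step 2: x = 25
After step 3: x = 625
After step 4: x = 621
After step 5: x = 621
Sum = 4 + 4 + 25 + 625 + 621 + 621 = 1900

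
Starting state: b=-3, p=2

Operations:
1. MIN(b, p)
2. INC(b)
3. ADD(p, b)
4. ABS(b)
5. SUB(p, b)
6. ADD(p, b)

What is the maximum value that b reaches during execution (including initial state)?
2

Values of b at each step:
Initial: b = -3
After step 1: b = -3
After step 2: b = -2
After step 3: b = -2
After step 4: b = 2 ← maximum
After step 5: b = 2
After step 6: b = 2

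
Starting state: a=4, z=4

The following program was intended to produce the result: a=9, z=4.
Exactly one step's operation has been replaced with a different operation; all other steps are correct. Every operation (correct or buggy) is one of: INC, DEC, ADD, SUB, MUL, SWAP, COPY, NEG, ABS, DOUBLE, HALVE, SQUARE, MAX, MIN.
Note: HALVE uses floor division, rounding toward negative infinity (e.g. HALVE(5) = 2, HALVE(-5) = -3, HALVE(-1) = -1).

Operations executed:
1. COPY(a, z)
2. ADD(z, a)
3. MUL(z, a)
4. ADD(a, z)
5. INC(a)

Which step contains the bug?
Step 3

Trace with buggy code:
Initial: a=4, z=4
After step 1: a=4, z=4
After step 2: a=4, z=8
After step 3: a=4, z=32
After step 4: a=36, z=32
After step 5: a=37, z=32
Actual final a=37, z=32 ≠ expected a=9, z=4.
Step 3 is the only position where a single-operation replacement can produce the expected result.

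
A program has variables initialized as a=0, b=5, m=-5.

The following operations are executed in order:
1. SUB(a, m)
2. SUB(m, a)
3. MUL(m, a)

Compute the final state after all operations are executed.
{a: 5, b: 5, m: -50}

Step-by-step execution:
Initial: a=0, b=5, m=-5
After step 1 (SUB(a, m)): a=5, b=5, m=-5
After step 2 (SUB(m, a)): a=5, b=5, m=-10
After step 3 (MUL(m, a)): a=5, b=5, m=-50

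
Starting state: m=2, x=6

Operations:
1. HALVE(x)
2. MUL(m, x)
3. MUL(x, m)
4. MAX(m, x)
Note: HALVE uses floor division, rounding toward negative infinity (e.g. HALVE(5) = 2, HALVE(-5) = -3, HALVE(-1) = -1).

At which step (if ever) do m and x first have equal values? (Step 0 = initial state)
Step 4

m and x first become equal after step 4.

Comparing values at each step:
Initial: m=2, x=6
After step 1: m=2, x=3
After step 2: m=6, x=3
After step 3: m=6, x=18
After step 4: m=18, x=18 ← equal!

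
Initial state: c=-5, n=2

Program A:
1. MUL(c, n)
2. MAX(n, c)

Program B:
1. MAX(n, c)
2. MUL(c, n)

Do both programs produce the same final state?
Yes

Program A final state: c=-10, n=2
Program B final state: c=-10, n=2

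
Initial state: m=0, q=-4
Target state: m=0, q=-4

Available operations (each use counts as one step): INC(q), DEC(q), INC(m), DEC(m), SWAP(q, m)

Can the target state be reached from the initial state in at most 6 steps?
Yes

Path (0 steps): 0 steps (already at target)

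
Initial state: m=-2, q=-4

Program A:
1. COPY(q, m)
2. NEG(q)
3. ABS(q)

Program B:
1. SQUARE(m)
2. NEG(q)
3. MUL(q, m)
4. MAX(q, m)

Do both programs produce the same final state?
No

Program A final state: m=-2, q=2
Program B final state: m=4, q=16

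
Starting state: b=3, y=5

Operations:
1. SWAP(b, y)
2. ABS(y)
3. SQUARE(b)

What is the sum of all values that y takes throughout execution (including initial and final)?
14

Values of y at each step:
Initial: y = 5
After step 1: y = 3
After step 2: y = 3
After step 3: y = 3
Sum = 5 + 3 + 3 + 3 = 14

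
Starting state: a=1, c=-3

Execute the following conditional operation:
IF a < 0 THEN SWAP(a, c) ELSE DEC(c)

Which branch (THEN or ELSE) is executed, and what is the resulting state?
Branch: ELSE, Final state: a=1, c=-4

Evaluating condition: a < 0
a = 1
Condition is False, so ELSE branch executes
After DEC(c): a=1, c=-4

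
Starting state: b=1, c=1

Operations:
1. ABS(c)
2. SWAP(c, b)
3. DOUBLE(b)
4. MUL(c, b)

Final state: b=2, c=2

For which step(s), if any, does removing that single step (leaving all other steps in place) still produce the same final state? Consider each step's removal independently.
Step(s) 1, 2

Testing removal of each single step:
Without step 1: final = b=2, c=2 (same)
Without step 2: final = b=2, c=2 (same)
Without step 3: final = b=1, c=1 (different)
Without step 4: final = b=2, c=1 (different)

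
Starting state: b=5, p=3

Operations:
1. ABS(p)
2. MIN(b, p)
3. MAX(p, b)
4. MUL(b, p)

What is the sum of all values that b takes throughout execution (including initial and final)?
25

Values of b at each step:
Initial: b = 5
After step 1: b = 5
After step 2: b = 3
After step 3: b = 3
After step 4: b = 9
Sum = 5 + 5 + 3 + 3 + 9 = 25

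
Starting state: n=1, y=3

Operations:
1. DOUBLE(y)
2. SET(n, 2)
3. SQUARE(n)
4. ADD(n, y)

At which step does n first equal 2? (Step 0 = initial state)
Step 2

Tracing n:
Initial: n = 1
After step 1: n = 1
After step 2: n = 2 ← first occurrence
After step 3: n = 4
After step 4: n = 10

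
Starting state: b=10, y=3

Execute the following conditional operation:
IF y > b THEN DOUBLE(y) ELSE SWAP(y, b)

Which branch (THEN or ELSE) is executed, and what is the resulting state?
Branch: ELSE, Final state: b=3, y=10

Evaluating condition: y > b
y = 3, b = 10
Condition is False, so ELSE branch executes
After SWAP(y, b): b=3, y=10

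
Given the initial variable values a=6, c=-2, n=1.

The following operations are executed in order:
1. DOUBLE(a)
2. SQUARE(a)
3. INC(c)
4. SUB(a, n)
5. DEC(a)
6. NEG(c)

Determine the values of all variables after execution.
{a: 142, c: 1, n: 1}

Step-by-step execution:
Initial: a=6, c=-2, n=1
After step 1 (DOUBLE(a)): a=12, c=-2, n=1
After step 2 (SQUARE(a)): a=144, c=-2, n=1
After step 3 (INC(c)): a=144, c=-1, n=1
After step 4 (SUB(a, n)): a=143, c=-1, n=1
After step 5 (DEC(a)): a=142, c=-1, n=1
After step 6 (NEG(c)): a=142, c=1, n=1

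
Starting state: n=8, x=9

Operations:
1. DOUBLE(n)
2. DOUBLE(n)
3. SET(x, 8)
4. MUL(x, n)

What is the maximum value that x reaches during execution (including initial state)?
256

Values of x at each step:
Initial: x = 9
After step 1: x = 9
After step 2: x = 9
After step 3: x = 8
After step 4: x = 256 ← maximum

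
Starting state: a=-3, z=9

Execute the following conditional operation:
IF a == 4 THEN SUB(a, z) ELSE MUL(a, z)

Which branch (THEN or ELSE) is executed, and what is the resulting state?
Branch: ELSE, Final state: a=-27, z=9

Evaluating condition: a == 4
a = -3
Condition is False, so ELSE branch executes
After MUL(a, z): a=-27, z=9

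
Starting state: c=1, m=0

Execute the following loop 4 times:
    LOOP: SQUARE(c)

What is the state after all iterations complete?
c=1, m=0

Iteration trace:
Start: c=1, m=0
After iteration 1: c=1, m=0
After iteration 2: c=1, m=0
After iteration 3: c=1, m=0
After iteration 4: c=1, m=0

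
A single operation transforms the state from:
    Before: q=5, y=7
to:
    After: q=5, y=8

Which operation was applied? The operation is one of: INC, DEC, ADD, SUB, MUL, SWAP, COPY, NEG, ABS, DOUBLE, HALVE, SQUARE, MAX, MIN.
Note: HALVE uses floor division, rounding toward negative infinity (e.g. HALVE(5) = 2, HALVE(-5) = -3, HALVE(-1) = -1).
INC(y)

Analyzing the change:
Before: q=5, y=7
After: q=5, y=8
Variable y changed from 7 to 8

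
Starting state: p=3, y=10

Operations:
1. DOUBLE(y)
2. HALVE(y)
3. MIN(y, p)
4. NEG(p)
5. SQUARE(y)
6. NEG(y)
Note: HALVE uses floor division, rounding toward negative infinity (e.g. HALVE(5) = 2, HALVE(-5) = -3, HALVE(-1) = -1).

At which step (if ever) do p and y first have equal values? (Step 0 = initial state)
Step 3

p and y first become equal after step 3.

Comparing values at each step:
Initial: p=3, y=10
After step 1: p=3, y=20
After step 2: p=3, y=10
After step 3: p=3, y=3 ← equal!
After step 4: p=-3, y=3
After step 5: p=-3, y=9
After step 6: p=-3, y=-9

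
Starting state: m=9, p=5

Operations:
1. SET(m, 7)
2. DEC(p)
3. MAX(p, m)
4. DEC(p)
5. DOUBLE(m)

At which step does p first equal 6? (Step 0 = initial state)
Step 4

Tracing p:
Initial: p = 5
After step 1: p = 5
After step 2: p = 4
After step 3: p = 7
After step 4: p = 6 ← first occurrence
After step 5: p = 6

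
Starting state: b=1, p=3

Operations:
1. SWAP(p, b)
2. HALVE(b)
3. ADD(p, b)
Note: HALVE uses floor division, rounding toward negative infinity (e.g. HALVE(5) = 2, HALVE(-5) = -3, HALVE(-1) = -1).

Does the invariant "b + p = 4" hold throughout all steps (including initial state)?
No, violated after step 2

The invariant is violated after step 2.

State at each step:
Initial: b=1, p=3
After step 1: b=3, p=1
After step 2: b=1, p=1
After step 3: b=1, p=2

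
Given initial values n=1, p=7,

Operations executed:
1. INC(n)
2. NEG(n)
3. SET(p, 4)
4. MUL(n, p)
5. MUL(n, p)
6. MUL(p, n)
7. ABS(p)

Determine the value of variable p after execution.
p = 128

Tracing execution:
Step 1: INC(n) → p = 7
Step 2: NEG(n) → p = 7
Step 3: SET(p, 4) → p = 4
Step 4: MUL(n, p) → p = 4
Step 5: MUL(n, p) → p = 4
Step 6: MUL(p, n) → p = -128
Step 7: ABS(p) → p = 128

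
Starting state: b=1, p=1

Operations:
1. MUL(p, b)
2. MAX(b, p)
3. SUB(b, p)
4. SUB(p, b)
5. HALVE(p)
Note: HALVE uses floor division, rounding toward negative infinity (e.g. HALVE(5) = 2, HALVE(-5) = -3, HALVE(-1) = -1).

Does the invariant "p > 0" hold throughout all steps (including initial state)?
No, violated after step 5

The invariant is violated after step 5.

State at each step:
Initial: b=1, p=1
After step 1: b=1, p=1
After step 2: b=1, p=1
After step 3: b=0, p=1
After step 4: b=0, p=1
After step 5: b=0, p=0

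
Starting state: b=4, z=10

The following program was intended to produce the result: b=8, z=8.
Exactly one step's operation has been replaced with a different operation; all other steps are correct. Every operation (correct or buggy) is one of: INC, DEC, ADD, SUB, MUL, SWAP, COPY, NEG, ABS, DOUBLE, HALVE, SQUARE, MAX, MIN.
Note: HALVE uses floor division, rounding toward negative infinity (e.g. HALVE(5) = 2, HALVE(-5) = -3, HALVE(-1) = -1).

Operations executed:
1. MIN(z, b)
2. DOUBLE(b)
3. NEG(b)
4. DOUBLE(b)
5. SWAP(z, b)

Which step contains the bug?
Step 3

Trace with buggy code:
Initial: b=4, z=10
After step 1: b=4, z=4
After step 2: b=8, z=4
After step 3: b=-8, z=4
After step 4: b=-16, z=4
After step 5: b=4, z=-16
Actual final b=4, z=-16 ≠ expected b=8, z=8.
Step 3 is the only position where a single-operation replacement can produce the expected result.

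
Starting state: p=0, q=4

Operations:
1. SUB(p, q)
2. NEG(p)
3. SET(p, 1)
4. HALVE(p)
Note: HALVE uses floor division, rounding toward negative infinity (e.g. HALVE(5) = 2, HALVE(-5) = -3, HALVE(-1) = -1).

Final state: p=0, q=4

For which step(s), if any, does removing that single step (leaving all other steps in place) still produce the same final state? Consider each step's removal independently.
Step(s) 1, 2

Testing removal of each single step:
Without step 1: final = p=0, q=4 (same)
Without step 2: final = p=0, q=4 (same)
Without step 3: final = p=2, q=4 (different)
Without step 4: final = p=1, q=4 (different)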